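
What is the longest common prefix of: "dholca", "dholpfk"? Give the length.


Words: dholca, dholpfk
  Position 0: all 'd' => match
  Position 1: all 'h' => match
  Position 2: all 'o' => match
  Position 3: all 'l' => match
  Position 4: ('c', 'p') => mismatch, stop
LCP = "dhol" (length 4)

4


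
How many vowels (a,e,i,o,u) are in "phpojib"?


Input: phpojib
Checking each character:
  'p' at position 0: consonant
  'h' at position 1: consonant
  'p' at position 2: consonant
  'o' at position 3: vowel (running total: 1)
  'j' at position 4: consonant
  'i' at position 5: vowel (running total: 2)
  'b' at position 6: consonant
Total vowels: 2

2


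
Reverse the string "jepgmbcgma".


Input: jepgmbcgma
Reading characters right to left:
  Position 9: 'a'
  Position 8: 'm'
  Position 7: 'g'
  Position 6: 'c'
  Position 5: 'b'
  Position 4: 'm'
  Position 3: 'g'
  Position 2: 'p'
  Position 1: 'e'
  Position 0: 'j'
Reversed: amgcbmgpej

amgcbmgpej


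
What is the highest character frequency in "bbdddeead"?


Input: bbdddeead
Character counts:
  'a': 1
  'b': 2
  'd': 4
  'e': 2
Maximum frequency: 4

4


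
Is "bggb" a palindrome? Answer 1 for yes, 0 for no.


Input: bggb
Reversed: bggb
  Compare pos 0 ('b') with pos 3 ('b'): match
  Compare pos 1 ('g') with pos 2 ('g'): match
Result: palindrome

1


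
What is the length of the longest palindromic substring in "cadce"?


Input: "cadce"
Checking substrings for palindromes:
  No multi-char palindromic substrings found
Longest palindromic substring: "c" with length 1

1


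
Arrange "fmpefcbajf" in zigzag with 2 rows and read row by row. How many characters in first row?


Zigzag "fmpefcbajf" into 2 rows:
Placing characters:
  'f' => row 0
  'm' => row 1
  'p' => row 0
  'e' => row 1
  'f' => row 0
  'c' => row 1
  'b' => row 0
  'a' => row 1
  'j' => row 0
  'f' => row 1
Rows:
  Row 0: "fpfbj"
  Row 1: "mecaf"
First row length: 5

5


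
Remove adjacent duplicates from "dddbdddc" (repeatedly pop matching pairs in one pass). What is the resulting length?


Input: dddbdddc
Stack-based adjacent duplicate removal:
  Read 'd': push. Stack: d
  Read 'd': matches stack top 'd' => pop. Stack: (empty)
  Read 'd': push. Stack: d
  Read 'b': push. Stack: db
  Read 'd': push. Stack: dbd
  Read 'd': matches stack top 'd' => pop. Stack: db
  Read 'd': push. Stack: dbd
  Read 'c': push. Stack: dbdc
Final stack: "dbdc" (length 4)

4


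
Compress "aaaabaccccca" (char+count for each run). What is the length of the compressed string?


Input: aaaabaccccca
Runs:
  'a' x 4 => "a4"
  'b' x 1 => "b1"
  'a' x 1 => "a1"
  'c' x 5 => "c5"
  'a' x 1 => "a1"
Compressed: "a4b1a1c5a1"
Compressed length: 10

10


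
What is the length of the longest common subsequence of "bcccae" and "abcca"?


LCS of "bcccae" and "abcca"
DP table:
           a    b    c    c    a
      0    0    0    0    0    0
  b   0    0    1    1    1    1
  c   0    0    1    2    2    2
  c   0    0    1    2    3    3
  c   0    0    1    2    3    3
  a   0    1    1    2    3    4
  e   0    1    1    2    3    4
LCS length = dp[6][5] = 4

4


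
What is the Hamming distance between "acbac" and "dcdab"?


Comparing "acbac" and "dcdab" position by position:
  Position 0: 'a' vs 'd' => differ
  Position 1: 'c' vs 'c' => same
  Position 2: 'b' vs 'd' => differ
  Position 3: 'a' vs 'a' => same
  Position 4: 'c' vs 'b' => differ
Total differences (Hamming distance): 3

3


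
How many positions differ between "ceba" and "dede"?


Comparing "ceba" and "dede" position by position:
  Position 0: 'c' vs 'd' => DIFFER
  Position 1: 'e' vs 'e' => same
  Position 2: 'b' vs 'd' => DIFFER
  Position 3: 'a' vs 'e' => DIFFER
Positions that differ: 3

3


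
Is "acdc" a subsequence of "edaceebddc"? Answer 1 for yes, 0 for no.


Check if "acdc" is a subsequence of "edaceebddc"
Greedy scan:
  Position 0 ('e'): no match needed
  Position 1 ('d'): no match needed
  Position 2 ('a'): matches sub[0] = 'a'
  Position 3 ('c'): matches sub[1] = 'c'
  Position 4 ('e'): no match needed
  Position 5 ('e'): no match needed
  Position 6 ('b'): no match needed
  Position 7 ('d'): matches sub[2] = 'd'
  Position 8 ('d'): no match needed
  Position 9 ('c'): matches sub[3] = 'c'
All 4 characters matched => is a subsequence

1


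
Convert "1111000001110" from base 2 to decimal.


Input: "1111000001110" in base 2
Positional expansion:
  Digit '1' (value 1) x 2^12 = 4096
  Digit '1' (value 1) x 2^11 = 2048
  Digit '1' (value 1) x 2^10 = 1024
  Digit '1' (value 1) x 2^9 = 512
  Digit '0' (value 0) x 2^8 = 0
  Digit '0' (value 0) x 2^7 = 0
  Digit '0' (value 0) x 2^6 = 0
  Digit '0' (value 0) x 2^5 = 0
  Digit '0' (value 0) x 2^4 = 0
  Digit '1' (value 1) x 2^3 = 8
  Digit '1' (value 1) x 2^2 = 4
  Digit '1' (value 1) x 2^1 = 2
  Digit '0' (value 0) x 2^0 = 0
Sum = 7694

7694


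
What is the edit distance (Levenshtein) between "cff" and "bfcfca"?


Computing edit distance: "cff" -> "bfcfca"
DP table:
           b    f    c    f    c    a
      0    1    2    3    4    5    6
  c   1    1    2    2    3    4    5
  f   2    2    1    2    2    3    4
  f   3    3    2    2    2    3    4
Edit distance = dp[3][6] = 4

4


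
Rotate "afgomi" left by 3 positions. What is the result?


Input: "afgomi", rotate left by 3
First 3 characters: "afg"
Remaining characters: "omi"
Concatenate remaining + first: "omi" + "afg" = "omiafg"

omiafg


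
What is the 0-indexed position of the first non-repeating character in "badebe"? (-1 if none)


Input: badebe
Character frequencies:
  'a': 1
  'b': 2
  'd': 1
  'e': 2
Scanning left to right for freq == 1:
  Position 0 ('b'): freq=2, skip
  Position 1 ('a'): unique! => answer = 1

1


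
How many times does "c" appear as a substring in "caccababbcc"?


Searching for "c" in "caccababbcc"
Scanning each position:
  Position 0: "c" => MATCH
  Position 1: "a" => no
  Position 2: "c" => MATCH
  Position 3: "c" => MATCH
  Position 4: "a" => no
  Position 5: "b" => no
  Position 6: "a" => no
  Position 7: "b" => no
  Position 8: "b" => no
  Position 9: "c" => MATCH
  Position 10: "c" => MATCH
Total occurrences: 5

5


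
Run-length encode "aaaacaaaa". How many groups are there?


Input: aaaacaaaa
Scanning for consecutive runs:
  Group 1: 'a' x 4 (positions 0-3)
  Group 2: 'c' x 1 (positions 4-4)
  Group 3: 'a' x 4 (positions 5-8)
Total groups: 3

3


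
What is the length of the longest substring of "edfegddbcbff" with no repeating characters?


Input: "edfegddbcbff"
Sliding window (track last position of each char):
  Position 0 ('e'): window [0,0] length 1 -- new best
  Position 1 ('d'): window [0,1] length 2 -- new best
  Position 2 ('f'): window [0,2] length 3 -- new best
  Position 3 ('e'): repeat (last at 0), move window start to 1
  Position 3 ('e'): window [1,3] length 3
  Position 4 ('g'): window [1,4] length 4 -- new best
  Position 5 ('d'): repeat (last at 1), move window start to 2
  Position 5 ('d'): window [2,5] length 4
  Position 6 ('d'): repeat (last at 5), move window start to 6
  Position 6 ('d'): window [6,6] length 1
  Position 7 ('b'): window [6,7] length 2
  Position 8 ('c'): window [6,8] length 3
  Position 9 ('b'): repeat (last at 7), move window start to 8
  Position 9 ('b'): window [8,9] length 2
  Position 10 ('f'): window [8,10] length 3
  Position 11 ('f'): repeat (last at 10), move window start to 11
  Position 11 ('f'): window [11,11] length 1
Longest substring with no repeats: "dfeg" with length 4

4


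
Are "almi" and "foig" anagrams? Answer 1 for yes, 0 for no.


Strings: "almi", "foig"
Sorted first:  ailm
Sorted second: fgio
Differ at position 0: 'a' vs 'f' => not anagrams

0


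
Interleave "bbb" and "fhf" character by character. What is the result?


Interleaving "bbb" and "fhf":
  Position 0: 'b' from first, 'f' from second => "bf"
  Position 1: 'b' from first, 'h' from second => "bh"
  Position 2: 'b' from first, 'f' from second => "bf"
Result: bfbhbf

bfbhbf


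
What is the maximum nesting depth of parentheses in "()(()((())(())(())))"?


Input: "()(()((())(())(())))"
Tracking depth:
  Position 0 '(': depth becomes 1
  Position 1 ')': depth becomes 0
  Position 2 '(': depth becomes 1
  Position 3 '(': depth becomes 2
  Position 4 ')': depth becomes 1
  Position 5 '(': depth becomes 2
  Position 6 '(': depth becomes 3
  Position 7 '(': depth becomes 4
  Position 8 ')': depth becomes 3
  Position 9 ')': depth becomes 2
  Position 10 '(': depth becomes 3
  Position 11 '(': depth becomes 4
  Position 12 ')': depth becomes 3
  Position 13 ')': depth becomes 2
  Position 14 '(': depth becomes 3
  Position 15 '(': depth becomes 4
  Position 16 ')': depth becomes 3
  Position 17 ')': depth becomes 2
  Position 18 ')': depth becomes 1
  Position 19 ')': depth becomes 0
Maximum depth reached: 4

4


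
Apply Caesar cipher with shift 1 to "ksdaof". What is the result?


Caesar cipher: shift "ksdaof" by 1
  'k' (pos 10) + 1 = pos 11 = 'l'
  's' (pos 18) + 1 = pos 19 = 't'
  'd' (pos 3) + 1 = pos 4 = 'e'
  'a' (pos 0) + 1 = pos 1 = 'b'
  'o' (pos 14) + 1 = pos 15 = 'p'
  'f' (pos 5) + 1 = pos 6 = 'g'
Result: ltebpg

ltebpg


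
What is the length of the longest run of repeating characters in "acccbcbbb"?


Input: "acccbcbbb"
Scanning for longest run:
  Position 1 ('c'): new char, reset run to 1
  Position 2 ('c'): continues run of 'c', length=2
  Position 3 ('c'): continues run of 'c', length=3
  Position 4 ('b'): new char, reset run to 1
  Position 5 ('c'): new char, reset run to 1
  Position 6 ('b'): new char, reset run to 1
  Position 7 ('b'): continues run of 'b', length=2
  Position 8 ('b'): continues run of 'b', length=3
Longest run: 'c' with length 3

3


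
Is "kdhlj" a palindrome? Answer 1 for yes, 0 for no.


Input: kdhlj
Reversed: jlhdk
  Compare pos 0 ('k') with pos 4 ('j'): MISMATCH
  Compare pos 1 ('d') with pos 3 ('l'): MISMATCH
Result: not a palindrome

0


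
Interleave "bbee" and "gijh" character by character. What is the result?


Interleaving "bbee" and "gijh":
  Position 0: 'b' from first, 'g' from second => "bg"
  Position 1: 'b' from first, 'i' from second => "bi"
  Position 2: 'e' from first, 'j' from second => "ej"
  Position 3: 'e' from first, 'h' from second => "eh"
Result: bgbiejeh

bgbiejeh


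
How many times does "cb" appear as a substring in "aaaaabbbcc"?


Searching for "cb" in "aaaaabbbcc"
Scanning each position:
  Position 0: "aa" => no
  Position 1: "aa" => no
  Position 2: "aa" => no
  Position 3: "aa" => no
  Position 4: "ab" => no
  Position 5: "bb" => no
  Position 6: "bb" => no
  Position 7: "bc" => no
  Position 8: "cc" => no
Total occurrences: 0

0


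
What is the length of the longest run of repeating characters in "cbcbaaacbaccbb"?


Input: "cbcbaaacbaccbb"
Scanning for longest run:
  Position 1 ('b'): new char, reset run to 1
  Position 2 ('c'): new char, reset run to 1
  Position 3 ('b'): new char, reset run to 1
  Position 4 ('a'): new char, reset run to 1
  Position 5 ('a'): continues run of 'a', length=2
  Position 6 ('a'): continues run of 'a', length=3
  Position 7 ('c'): new char, reset run to 1
  Position 8 ('b'): new char, reset run to 1
  Position 9 ('a'): new char, reset run to 1
  Position 10 ('c'): new char, reset run to 1
  Position 11 ('c'): continues run of 'c', length=2
  Position 12 ('b'): new char, reset run to 1
  Position 13 ('b'): continues run of 'b', length=2
Longest run: 'a' with length 3

3


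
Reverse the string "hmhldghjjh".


Input: hmhldghjjh
Reading characters right to left:
  Position 9: 'h'
  Position 8: 'j'
  Position 7: 'j'
  Position 6: 'h'
  Position 5: 'g'
  Position 4: 'd'
  Position 3: 'l'
  Position 2: 'h'
  Position 1: 'm'
  Position 0: 'h'
Reversed: hjjhgdlhmh

hjjhgdlhmh


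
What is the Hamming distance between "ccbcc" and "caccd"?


Comparing "ccbcc" and "caccd" position by position:
  Position 0: 'c' vs 'c' => same
  Position 1: 'c' vs 'a' => differ
  Position 2: 'b' vs 'c' => differ
  Position 3: 'c' vs 'c' => same
  Position 4: 'c' vs 'd' => differ
Total differences (Hamming distance): 3

3


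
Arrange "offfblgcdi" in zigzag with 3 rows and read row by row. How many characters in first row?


Zigzag "offfblgcdi" into 3 rows:
Placing characters:
  'o' => row 0
  'f' => row 1
  'f' => row 2
  'f' => row 1
  'b' => row 0
  'l' => row 1
  'g' => row 2
  'c' => row 1
  'd' => row 0
  'i' => row 1
Rows:
  Row 0: "obd"
  Row 1: "fflci"
  Row 2: "fg"
First row length: 3

3


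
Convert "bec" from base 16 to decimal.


Input: "bec" in base 16
Positional expansion:
  Digit 'b' (value 11) x 16^2 = 2816
  Digit 'e' (value 14) x 16^1 = 224
  Digit 'c' (value 12) x 16^0 = 12
Sum = 3052

3052


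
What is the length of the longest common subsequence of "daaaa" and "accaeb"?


LCS of "daaaa" and "accaeb"
DP table:
           a    c    c    a    e    b
      0    0    0    0    0    0    0
  d   0    0    0    0    0    0    0
  a   0    1    1    1    1    1    1
  a   0    1    1    1    2    2    2
  a   0    1    1    1    2    2    2
  a   0    1    1    1    2    2    2
LCS length = dp[5][6] = 2

2


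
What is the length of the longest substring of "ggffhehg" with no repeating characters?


Input: "ggffhehg"
Sliding window (track last position of each char):
  Position 0 ('g'): window [0,0] length 1 -- new best
  Position 1 ('g'): repeat (last at 0), move window start to 1
  Position 1 ('g'): window [1,1] length 1
  Position 2 ('f'): window [1,2] length 2 -- new best
  Position 3 ('f'): repeat (last at 2), move window start to 3
  Position 3 ('f'): window [3,3] length 1
  Position 4 ('h'): window [3,4] length 2
  Position 5 ('e'): window [3,5] length 3 -- new best
  Position 6 ('h'): repeat (last at 4), move window start to 5
  Position 6 ('h'): window [5,6] length 2
  Position 7 ('g'): window [5,7] length 3
Longest substring with no repeats: "fhe" with length 3

3


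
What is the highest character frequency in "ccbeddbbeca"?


Input: ccbeddbbeca
Character counts:
  'a': 1
  'b': 3
  'c': 3
  'd': 2
  'e': 2
Maximum frequency: 3

3


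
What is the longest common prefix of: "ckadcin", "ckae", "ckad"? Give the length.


Words: ckadcin, ckae, ckad
  Position 0: all 'c' => match
  Position 1: all 'k' => match
  Position 2: all 'a' => match
  Position 3: ('d', 'e', 'd') => mismatch, stop
LCP = "cka" (length 3)

3


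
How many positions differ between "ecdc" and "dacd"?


Comparing "ecdc" and "dacd" position by position:
  Position 0: 'e' vs 'd' => DIFFER
  Position 1: 'c' vs 'a' => DIFFER
  Position 2: 'd' vs 'c' => DIFFER
  Position 3: 'c' vs 'd' => DIFFER
Positions that differ: 4

4


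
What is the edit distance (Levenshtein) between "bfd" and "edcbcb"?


Computing edit distance: "bfd" -> "edcbcb"
DP table:
           e    d    c    b    c    b
      0    1    2    3    4    5    6
  b   1    1    2    3    3    4    5
  f   2    2    2    3    4    4    5
  d   3    3    2    3    4    5    5
Edit distance = dp[3][6] = 5

5


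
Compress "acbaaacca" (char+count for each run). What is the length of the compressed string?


Input: acbaaacca
Runs:
  'a' x 1 => "a1"
  'c' x 1 => "c1"
  'b' x 1 => "b1"
  'a' x 3 => "a3"
  'c' x 2 => "c2"
  'a' x 1 => "a1"
Compressed: "a1c1b1a3c2a1"
Compressed length: 12

12


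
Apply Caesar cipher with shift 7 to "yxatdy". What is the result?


Caesar cipher: shift "yxatdy" by 7
  'y' (pos 24) + 7 = pos 5 = 'f'
  'x' (pos 23) + 7 = pos 4 = 'e'
  'a' (pos 0) + 7 = pos 7 = 'h'
  't' (pos 19) + 7 = pos 0 = 'a'
  'd' (pos 3) + 7 = pos 10 = 'k'
  'y' (pos 24) + 7 = pos 5 = 'f'
Result: fehakf

fehakf


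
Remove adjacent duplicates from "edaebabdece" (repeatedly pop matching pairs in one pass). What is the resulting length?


Input: edaebabdece
Stack-based adjacent duplicate removal:
  Read 'e': push. Stack: e
  Read 'd': push. Stack: ed
  Read 'a': push. Stack: eda
  Read 'e': push. Stack: edae
  Read 'b': push. Stack: edaeb
  Read 'a': push. Stack: edaeba
  Read 'b': push. Stack: edaebab
  Read 'd': push. Stack: edaebabd
  Read 'e': push. Stack: edaebabde
  Read 'c': push. Stack: edaebabdec
  Read 'e': push. Stack: edaebabdece
Final stack: "edaebabdece" (length 11)

11


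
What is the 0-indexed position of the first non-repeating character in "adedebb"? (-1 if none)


Input: adedebb
Character frequencies:
  'a': 1
  'b': 2
  'd': 2
  'e': 2
Scanning left to right for freq == 1:
  Position 0 ('a'): unique! => answer = 0

0


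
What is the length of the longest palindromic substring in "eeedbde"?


Input: "eeedbde"
Checking substrings for palindromes:
  [2:7] "edbde" (len 5) => palindrome
  [0:3] "eee" (len 3) => palindrome
  [3:6] "dbd" (len 3) => palindrome
  [0:2] "ee" (len 2) => palindrome
  [1:3] "ee" (len 2) => palindrome
Longest palindromic substring: "edbde" with length 5

5


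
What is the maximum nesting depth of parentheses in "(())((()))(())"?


Input: "(())((()))(())"
Tracking depth:
  Position 0 '(': depth becomes 1
  Position 1 '(': depth becomes 2
  Position 2 ')': depth becomes 1
  Position 3 ')': depth becomes 0
  Position 4 '(': depth becomes 1
  Position 5 '(': depth becomes 2
  Position 6 '(': depth becomes 3
  Position 7 ')': depth becomes 2
  Position 8 ')': depth becomes 1
  Position 9 ')': depth becomes 0
  Position 10 '(': depth becomes 1
  Position 11 '(': depth becomes 2
  Position 12 ')': depth becomes 1
  Position 13 ')': depth becomes 0
Maximum depth reached: 3

3


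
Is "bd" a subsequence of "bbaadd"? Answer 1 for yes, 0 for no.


Check if "bd" is a subsequence of "bbaadd"
Greedy scan:
  Position 0 ('b'): matches sub[0] = 'b'
  Position 1 ('b'): no match needed
  Position 2 ('a'): no match needed
  Position 3 ('a'): no match needed
  Position 4 ('d'): matches sub[1] = 'd'
  Position 5 ('d'): no match needed
All 2 characters matched => is a subsequence

1


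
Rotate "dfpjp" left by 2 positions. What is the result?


Input: "dfpjp", rotate left by 2
First 2 characters: "df"
Remaining characters: "pjp"
Concatenate remaining + first: "pjp" + "df" = "pjpdf"

pjpdf


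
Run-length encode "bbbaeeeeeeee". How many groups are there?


Input: bbbaeeeeeeee
Scanning for consecutive runs:
  Group 1: 'b' x 3 (positions 0-2)
  Group 2: 'a' x 1 (positions 3-3)
  Group 3: 'e' x 8 (positions 4-11)
Total groups: 3

3


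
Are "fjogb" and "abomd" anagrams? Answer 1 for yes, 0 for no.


Strings: "fjogb", "abomd"
Sorted first:  bfgjo
Sorted second: abdmo
Differ at position 0: 'b' vs 'a' => not anagrams

0


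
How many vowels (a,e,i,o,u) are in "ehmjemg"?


Input: ehmjemg
Checking each character:
  'e' at position 0: vowel (running total: 1)
  'h' at position 1: consonant
  'm' at position 2: consonant
  'j' at position 3: consonant
  'e' at position 4: vowel (running total: 2)
  'm' at position 5: consonant
  'g' at position 6: consonant
Total vowels: 2

2


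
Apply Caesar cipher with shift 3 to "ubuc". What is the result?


Caesar cipher: shift "ubuc" by 3
  'u' (pos 20) + 3 = pos 23 = 'x'
  'b' (pos 1) + 3 = pos 4 = 'e'
  'u' (pos 20) + 3 = pos 23 = 'x'
  'c' (pos 2) + 3 = pos 5 = 'f'
Result: xexf

xexf


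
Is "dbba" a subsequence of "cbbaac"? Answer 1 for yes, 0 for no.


Check if "dbba" is a subsequence of "cbbaac"
Greedy scan:
  Position 0 ('c'): no match needed
  Position 1 ('b'): no match needed
  Position 2 ('b'): no match needed
  Position 3 ('a'): no match needed
  Position 4 ('a'): no match needed
  Position 5 ('c'): no match needed
Only matched 0/4 characters => not a subsequence

0


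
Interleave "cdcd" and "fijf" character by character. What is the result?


Interleaving "cdcd" and "fijf":
  Position 0: 'c' from first, 'f' from second => "cf"
  Position 1: 'd' from first, 'i' from second => "di"
  Position 2: 'c' from first, 'j' from second => "cj"
  Position 3: 'd' from first, 'f' from second => "df"
Result: cfdicjdf

cfdicjdf


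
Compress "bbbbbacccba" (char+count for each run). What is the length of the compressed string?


Input: bbbbbacccba
Runs:
  'b' x 5 => "b5"
  'a' x 1 => "a1"
  'c' x 3 => "c3"
  'b' x 1 => "b1"
  'a' x 1 => "a1"
Compressed: "b5a1c3b1a1"
Compressed length: 10

10


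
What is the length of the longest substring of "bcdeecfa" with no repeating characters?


Input: "bcdeecfa"
Sliding window (track last position of each char):
  Position 0 ('b'): window [0,0] length 1 -- new best
  Position 1 ('c'): window [0,1] length 2 -- new best
  Position 2 ('d'): window [0,2] length 3 -- new best
  Position 3 ('e'): window [0,3] length 4 -- new best
  Position 4 ('e'): repeat (last at 3), move window start to 4
  Position 4 ('e'): window [4,4] length 1
  Position 5 ('c'): window [4,5] length 2
  Position 6 ('f'): window [4,6] length 3
  Position 7 ('a'): window [4,7] length 4
Longest substring with no repeats: "bcde" with length 4

4


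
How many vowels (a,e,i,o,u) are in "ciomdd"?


Input: ciomdd
Checking each character:
  'c' at position 0: consonant
  'i' at position 1: vowel (running total: 1)
  'o' at position 2: vowel (running total: 2)
  'm' at position 3: consonant
  'd' at position 4: consonant
  'd' at position 5: consonant
Total vowels: 2

2


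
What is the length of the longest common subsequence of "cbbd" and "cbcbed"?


LCS of "cbbd" and "cbcbed"
DP table:
           c    b    c    b    e    d
      0    0    0    0    0    0    0
  c   0    1    1    1    1    1    1
  b   0    1    2    2    2    2    2
  b   0    1    2    2    3    3    3
  d   0    1    2    2    3    3    4
LCS length = dp[4][6] = 4

4


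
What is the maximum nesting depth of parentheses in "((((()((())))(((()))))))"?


Input: "((((()((())))(((()))))))"
Tracking depth:
  Position 0 '(': depth becomes 1
  Position 1 '(': depth becomes 2
  Position 2 '(': depth becomes 3
  Position 3 '(': depth becomes 4
  Position 4 '(': depth becomes 5
  Position 5 ')': depth becomes 4
  Position 6 '(': depth becomes 5
  Position 7 '(': depth becomes 6
  Position 8 '(': depth becomes 7
  Position 9 ')': depth becomes 6
  Position 10 ')': depth becomes 5
  Position 11 ')': depth becomes 4
  Position 12 ')': depth becomes 3
  Position 13 '(': depth becomes 4
  Position 14 '(': depth becomes 5
  Position 15 '(': depth becomes 6
  Position 16 '(': depth becomes 7
  Position 17 ')': depth becomes 6
  Position 18 ')': depth becomes 5
  Position 19 ')': depth becomes 4
  Position 20 ')': depth becomes 3
  Position 21 ')': depth becomes 2
  Position 22 ')': depth becomes 1
  Position 23 ')': depth becomes 0
Maximum depth reached: 7

7


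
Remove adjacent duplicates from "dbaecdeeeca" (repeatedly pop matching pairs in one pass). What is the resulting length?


Input: dbaecdeeeca
Stack-based adjacent duplicate removal:
  Read 'd': push. Stack: d
  Read 'b': push. Stack: db
  Read 'a': push. Stack: dba
  Read 'e': push. Stack: dbae
  Read 'c': push. Stack: dbaec
  Read 'd': push. Stack: dbaecd
  Read 'e': push. Stack: dbaecde
  Read 'e': matches stack top 'e' => pop. Stack: dbaecd
  Read 'e': push. Stack: dbaecde
  Read 'c': push. Stack: dbaecdec
  Read 'a': push. Stack: dbaecdeca
Final stack: "dbaecdeca" (length 9)

9


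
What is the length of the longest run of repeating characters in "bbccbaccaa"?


Input: "bbccbaccaa"
Scanning for longest run:
  Position 1 ('b'): continues run of 'b', length=2
  Position 2 ('c'): new char, reset run to 1
  Position 3 ('c'): continues run of 'c', length=2
  Position 4 ('b'): new char, reset run to 1
  Position 5 ('a'): new char, reset run to 1
  Position 6 ('c'): new char, reset run to 1
  Position 7 ('c'): continues run of 'c', length=2
  Position 8 ('a'): new char, reset run to 1
  Position 9 ('a'): continues run of 'a', length=2
Longest run: 'b' with length 2

2


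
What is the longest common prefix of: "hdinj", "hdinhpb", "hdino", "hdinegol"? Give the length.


Words: hdinj, hdinhpb, hdino, hdinegol
  Position 0: all 'h' => match
  Position 1: all 'd' => match
  Position 2: all 'i' => match
  Position 3: all 'n' => match
  Position 4: ('j', 'h', 'o', 'e') => mismatch, stop
LCP = "hdin" (length 4)

4


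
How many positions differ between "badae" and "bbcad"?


Comparing "badae" and "bbcad" position by position:
  Position 0: 'b' vs 'b' => same
  Position 1: 'a' vs 'b' => DIFFER
  Position 2: 'd' vs 'c' => DIFFER
  Position 3: 'a' vs 'a' => same
  Position 4: 'e' vs 'd' => DIFFER
Positions that differ: 3

3


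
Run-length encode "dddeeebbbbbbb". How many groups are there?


Input: dddeeebbbbbbb
Scanning for consecutive runs:
  Group 1: 'd' x 3 (positions 0-2)
  Group 2: 'e' x 3 (positions 3-5)
  Group 3: 'b' x 7 (positions 6-12)
Total groups: 3

3


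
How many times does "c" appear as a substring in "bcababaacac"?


Searching for "c" in "bcababaacac"
Scanning each position:
  Position 0: "b" => no
  Position 1: "c" => MATCH
  Position 2: "a" => no
  Position 3: "b" => no
  Position 4: "a" => no
  Position 5: "b" => no
  Position 6: "a" => no
  Position 7: "a" => no
  Position 8: "c" => MATCH
  Position 9: "a" => no
  Position 10: "c" => MATCH
Total occurrences: 3

3


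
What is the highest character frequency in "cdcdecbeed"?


Input: cdcdecbeed
Character counts:
  'b': 1
  'c': 3
  'd': 3
  'e': 3
Maximum frequency: 3

3


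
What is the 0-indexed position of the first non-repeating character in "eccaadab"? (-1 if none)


Input: eccaadab
Character frequencies:
  'a': 3
  'b': 1
  'c': 2
  'd': 1
  'e': 1
Scanning left to right for freq == 1:
  Position 0 ('e'): unique! => answer = 0

0


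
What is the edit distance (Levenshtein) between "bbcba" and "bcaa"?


Computing edit distance: "bbcba" -> "bcaa"
DP table:
           b    c    a    a
      0    1    2    3    4
  b   1    0    1    2    3
  b   2    1    1    2    3
  c   3    2    1    2    3
  b   4    3    2    2    3
  a   5    4    3    2    2
Edit distance = dp[5][4] = 2

2


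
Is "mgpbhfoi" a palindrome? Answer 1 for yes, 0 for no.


Input: mgpbhfoi
Reversed: iofhbpgm
  Compare pos 0 ('m') with pos 7 ('i'): MISMATCH
  Compare pos 1 ('g') with pos 6 ('o'): MISMATCH
  Compare pos 2 ('p') with pos 5 ('f'): MISMATCH
  Compare pos 3 ('b') with pos 4 ('h'): MISMATCH
Result: not a palindrome

0


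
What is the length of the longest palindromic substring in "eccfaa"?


Input: "eccfaa"
Checking substrings for palindromes:
  [1:3] "cc" (len 2) => palindrome
  [4:6] "aa" (len 2) => palindrome
Longest palindromic substring: "cc" with length 2

2


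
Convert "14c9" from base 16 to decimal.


Input: "14c9" in base 16
Positional expansion:
  Digit '1' (value 1) x 16^3 = 4096
  Digit '4' (value 4) x 16^2 = 1024
  Digit 'c' (value 12) x 16^1 = 192
  Digit '9' (value 9) x 16^0 = 9
Sum = 5321

5321


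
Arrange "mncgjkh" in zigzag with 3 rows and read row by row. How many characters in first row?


Zigzag "mncgjkh" into 3 rows:
Placing characters:
  'm' => row 0
  'n' => row 1
  'c' => row 2
  'g' => row 1
  'j' => row 0
  'k' => row 1
  'h' => row 2
Rows:
  Row 0: "mj"
  Row 1: "ngk"
  Row 2: "ch"
First row length: 2

2


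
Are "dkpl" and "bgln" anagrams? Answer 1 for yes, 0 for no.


Strings: "dkpl", "bgln"
Sorted first:  dklp
Sorted second: bgln
Differ at position 0: 'd' vs 'b' => not anagrams

0


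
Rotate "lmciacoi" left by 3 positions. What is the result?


Input: "lmciacoi", rotate left by 3
First 3 characters: "lmc"
Remaining characters: "iacoi"
Concatenate remaining + first: "iacoi" + "lmc" = "iacoilmc"

iacoilmc


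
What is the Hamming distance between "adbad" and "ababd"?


Comparing "adbad" and "ababd" position by position:
  Position 0: 'a' vs 'a' => same
  Position 1: 'd' vs 'b' => differ
  Position 2: 'b' vs 'a' => differ
  Position 3: 'a' vs 'b' => differ
  Position 4: 'd' vs 'd' => same
Total differences (Hamming distance): 3

3


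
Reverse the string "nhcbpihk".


Input: nhcbpihk
Reading characters right to left:
  Position 7: 'k'
  Position 6: 'h'
  Position 5: 'i'
  Position 4: 'p'
  Position 3: 'b'
  Position 2: 'c'
  Position 1: 'h'
  Position 0: 'n'
Reversed: khipbchn

khipbchn


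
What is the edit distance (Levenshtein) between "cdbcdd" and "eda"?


Computing edit distance: "cdbcdd" -> "eda"
DP table:
           e    d    a
      0    1    2    3
  c   1    1    2    3
  d   2    2    1    2
  b   3    3    2    2
  c   4    4    3    3
  d   5    5    4    4
  d   6    6    5    5
Edit distance = dp[6][3] = 5

5


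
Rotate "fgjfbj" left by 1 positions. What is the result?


Input: "fgjfbj", rotate left by 1
First 1 characters: "f"
Remaining characters: "gjfbj"
Concatenate remaining + first: "gjfbj" + "f" = "gjfbjf"

gjfbjf


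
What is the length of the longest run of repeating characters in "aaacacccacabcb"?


Input: "aaacacccacabcb"
Scanning for longest run:
  Position 1 ('a'): continues run of 'a', length=2
  Position 2 ('a'): continues run of 'a', length=3
  Position 3 ('c'): new char, reset run to 1
  Position 4 ('a'): new char, reset run to 1
  Position 5 ('c'): new char, reset run to 1
  Position 6 ('c'): continues run of 'c', length=2
  Position 7 ('c'): continues run of 'c', length=3
  Position 8 ('a'): new char, reset run to 1
  Position 9 ('c'): new char, reset run to 1
  Position 10 ('a'): new char, reset run to 1
  Position 11 ('b'): new char, reset run to 1
  Position 12 ('c'): new char, reset run to 1
  Position 13 ('b'): new char, reset run to 1
Longest run: 'a' with length 3

3


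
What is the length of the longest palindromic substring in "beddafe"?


Input: "beddafe"
Checking substrings for palindromes:
  [2:4] "dd" (len 2) => palindrome
Longest palindromic substring: "dd" with length 2

2


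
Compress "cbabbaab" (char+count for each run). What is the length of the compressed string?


Input: cbabbaab
Runs:
  'c' x 1 => "c1"
  'b' x 1 => "b1"
  'a' x 1 => "a1"
  'b' x 2 => "b2"
  'a' x 2 => "a2"
  'b' x 1 => "b1"
Compressed: "c1b1a1b2a2b1"
Compressed length: 12

12


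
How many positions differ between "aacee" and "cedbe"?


Comparing "aacee" and "cedbe" position by position:
  Position 0: 'a' vs 'c' => DIFFER
  Position 1: 'a' vs 'e' => DIFFER
  Position 2: 'c' vs 'd' => DIFFER
  Position 3: 'e' vs 'b' => DIFFER
  Position 4: 'e' vs 'e' => same
Positions that differ: 4

4


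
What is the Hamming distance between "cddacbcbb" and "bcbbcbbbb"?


Comparing "cddacbcbb" and "bcbbcbbbb" position by position:
  Position 0: 'c' vs 'b' => differ
  Position 1: 'd' vs 'c' => differ
  Position 2: 'd' vs 'b' => differ
  Position 3: 'a' vs 'b' => differ
  Position 4: 'c' vs 'c' => same
  Position 5: 'b' vs 'b' => same
  Position 6: 'c' vs 'b' => differ
  Position 7: 'b' vs 'b' => same
  Position 8: 'b' vs 'b' => same
Total differences (Hamming distance): 5

5


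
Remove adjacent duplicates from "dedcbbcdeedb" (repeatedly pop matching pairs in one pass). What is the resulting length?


Input: dedcbbcdeedb
Stack-based adjacent duplicate removal:
  Read 'd': push. Stack: d
  Read 'e': push. Stack: de
  Read 'd': push. Stack: ded
  Read 'c': push. Stack: dedc
  Read 'b': push. Stack: dedcb
  Read 'b': matches stack top 'b' => pop. Stack: dedc
  Read 'c': matches stack top 'c' => pop. Stack: ded
  Read 'd': matches stack top 'd' => pop. Stack: de
  Read 'e': matches stack top 'e' => pop. Stack: d
  Read 'e': push. Stack: de
  Read 'd': push. Stack: ded
  Read 'b': push. Stack: dedb
Final stack: "dedb" (length 4)

4


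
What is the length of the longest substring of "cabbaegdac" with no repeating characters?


Input: "cabbaegdac"
Sliding window (track last position of each char):
  Position 0 ('c'): window [0,0] length 1 -- new best
  Position 1 ('a'): window [0,1] length 2 -- new best
  Position 2 ('b'): window [0,2] length 3 -- new best
  Position 3 ('b'): repeat (last at 2), move window start to 3
  Position 3 ('b'): window [3,3] length 1
  Position 4 ('a'): window [3,4] length 2
  Position 5 ('e'): window [3,5] length 3
  Position 6 ('g'): window [3,6] length 4 -- new best
  Position 7 ('d'): window [3,7] length 5 -- new best
  Position 8 ('a'): repeat (last at 4), move window start to 5
  Position 8 ('a'): window [5,8] length 4
  Position 9 ('c'): window [5,9] length 5
Longest substring with no repeats: "baegd" with length 5

5


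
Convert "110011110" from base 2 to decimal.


Input: "110011110" in base 2
Positional expansion:
  Digit '1' (value 1) x 2^8 = 256
  Digit '1' (value 1) x 2^7 = 128
  Digit '0' (value 0) x 2^6 = 0
  Digit '0' (value 0) x 2^5 = 0
  Digit '1' (value 1) x 2^4 = 16
  Digit '1' (value 1) x 2^3 = 8
  Digit '1' (value 1) x 2^2 = 4
  Digit '1' (value 1) x 2^1 = 2
  Digit '0' (value 0) x 2^0 = 0
Sum = 414

414


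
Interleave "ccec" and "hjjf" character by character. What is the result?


Interleaving "ccec" and "hjjf":
  Position 0: 'c' from first, 'h' from second => "ch"
  Position 1: 'c' from first, 'j' from second => "cj"
  Position 2: 'e' from first, 'j' from second => "ej"
  Position 3: 'c' from first, 'f' from second => "cf"
Result: chcjejcf

chcjejcf


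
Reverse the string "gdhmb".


Input: gdhmb
Reading characters right to left:
  Position 4: 'b'
  Position 3: 'm'
  Position 2: 'h'
  Position 1: 'd'
  Position 0: 'g'
Reversed: bmhdg

bmhdg


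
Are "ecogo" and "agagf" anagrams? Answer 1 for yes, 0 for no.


Strings: "ecogo", "agagf"
Sorted first:  cegoo
Sorted second: aafgg
Differ at position 0: 'c' vs 'a' => not anagrams

0


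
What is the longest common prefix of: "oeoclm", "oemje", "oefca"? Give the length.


Words: oeoclm, oemje, oefca
  Position 0: all 'o' => match
  Position 1: all 'e' => match
  Position 2: ('o', 'm', 'f') => mismatch, stop
LCP = "oe" (length 2)

2


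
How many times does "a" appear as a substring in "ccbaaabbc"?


Searching for "a" in "ccbaaabbc"
Scanning each position:
  Position 0: "c" => no
  Position 1: "c" => no
  Position 2: "b" => no
  Position 3: "a" => MATCH
  Position 4: "a" => MATCH
  Position 5: "a" => MATCH
  Position 6: "b" => no
  Position 7: "b" => no
  Position 8: "c" => no
Total occurrences: 3

3


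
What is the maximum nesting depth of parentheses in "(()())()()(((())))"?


Input: "(()())()()(((())))"
Tracking depth:
  Position 0 '(': depth becomes 1
  Position 1 '(': depth becomes 2
  Position 2 ')': depth becomes 1
  Position 3 '(': depth becomes 2
  Position 4 ')': depth becomes 1
  Position 5 ')': depth becomes 0
  Position 6 '(': depth becomes 1
  Position 7 ')': depth becomes 0
  Position 8 '(': depth becomes 1
  Position 9 ')': depth becomes 0
  Position 10 '(': depth becomes 1
  Position 11 '(': depth becomes 2
  Position 12 '(': depth becomes 3
  Position 13 '(': depth becomes 4
  Position 14 ')': depth becomes 3
  Position 15 ')': depth becomes 2
  Position 16 ')': depth becomes 1
  Position 17 ')': depth becomes 0
Maximum depth reached: 4

4


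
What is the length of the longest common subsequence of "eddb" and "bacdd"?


LCS of "eddb" and "bacdd"
DP table:
           b    a    c    d    d
      0    0    0    0    0    0
  e   0    0    0    0    0    0
  d   0    0    0    0    1    1
  d   0    0    0    0    1    2
  b   0    1    1    1    1    2
LCS length = dp[4][5] = 2

2


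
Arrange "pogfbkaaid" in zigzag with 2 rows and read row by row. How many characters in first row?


Zigzag "pogfbkaaid" into 2 rows:
Placing characters:
  'p' => row 0
  'o' => row 1
  'g' => row 0
  'f' => row 1
  'b' => row 0
  'k' => row 1
  'a' => row 0
  'a' => row 1
  'i' => row 0
  'd' => row 1
Rows:
  Row 0: "pgbai"
  Row 1: "ofkad"
First row length: 5

5


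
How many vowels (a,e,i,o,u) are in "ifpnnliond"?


Input: ifpnnliond
Checking each character:
  'i' at position 0: vowel (running total: 1)
  'f' at position 1: consonant
  'p' at position 2: consonant
  'n' at position 3: consonant
  'n' at position 4: consonant
  'l' at position 5: consonant
  'i' at position 6: vowel (running total: 2)
  'o' at position 7: vowel (running total: 3)
  'n' at position 8: consonant
  'd' at position 9: consonant
Total vowels: 3

3


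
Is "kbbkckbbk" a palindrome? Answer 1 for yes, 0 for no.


Input: kbbkckbbk
Reversed: kbbkckbbk
  Compare pos 0 ('k') with pos 8 ('k'): match
  Compare pos 1 ('b') with pos 7 ('b'): match
  Compare pos 2 ('b') with pos 6 ('b'): match
  Compare pos 3 ('k') with pos 5 ('k'): match
Result: palindrome

1


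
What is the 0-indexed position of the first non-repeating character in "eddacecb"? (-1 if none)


Input: eddacecb
Character frequencies:
  'a': 1
  'b': 1
  'c': 2
  'd': 2
  'e': 2
Scanning left to right for freq == 1:
  Position 0 ('e'): freq=2, skip
  Position 1 ('d'): freq=2, skip
  Position 2 ('d'): freq=2, skip
  Position 3 ('a'): unique! => answer = 3

3


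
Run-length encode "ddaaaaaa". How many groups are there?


Input: ddaaaaaa
Scanning for consecutive runs:
  Group 1: 'd' x 2 (positions 0-1)
  Group 2: 'a' x 6 (positions 2-7)
Total groups: 2

2


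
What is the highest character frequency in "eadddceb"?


Input: eadddceb
Character counts:
  'a': 1
  'b': 1
  'c': 1
  'd': 3
  'e': 2
Maximum frequency: 3

3


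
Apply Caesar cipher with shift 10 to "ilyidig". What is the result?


Caesar cipher: shift "ilyidig" by 10
  'i' (pos 8) + 10 = pos 18 = 's'
  'l' (pos 11) + 10 = pos 21 = 'v'
  'y' (pos 24) + 10 = pos 8 = 'i'
  'i' (pos 8) + 10 = pos 18 = 's'
  'd' (pos 3) + 10 = pos 13 = 'n'
  'i' (pos 8) + 10 = pos 18 = 's'
  'g' (pos 6) + 10 = pos 16 = 'q'
Result: svisnsq

svisnsq


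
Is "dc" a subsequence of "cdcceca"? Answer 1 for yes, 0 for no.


Check if "dc" is a subsequence of "cdcceca"
Greedy scan:
  Position 0 ('c'): no match needed
  Position 1 ('d'): matches sub[0] = 'd'
  Position 2 ('c'): matches sub[1] = 'c'
  Position 3 ('c'): no match needed
  Position 4 ('e'): no match needed
  Position 5 ('c'): no match needed
  Position 6 ('a'): no match needed
All 2 characters matched => is a subsequence

1


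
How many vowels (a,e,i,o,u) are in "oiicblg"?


Input: oiicblg
Checking each character:
  'o' at position 0: vowel (running total: 1)
  'i' at position 1: vowel (running total: 2)
  'i' at position 2: vowel (running total: 3)
  'c' at position 3: consonant
  'b' at position 4: consonant
  'l' at position 5: consonant
  'g' at position 6: consonant
Total vowels: 3

3


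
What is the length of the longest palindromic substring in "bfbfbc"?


Input: "bfbfbc"
Checking substrings for palindromes:
  [0:5] "bfbfb" (len 5) => palindrome
  [0:3] "bfb" (len 3) => palindrome
  [1:4] "fbf" (len 3) => palindrome
  [2:5] "bfb" (len 3) => palindrome
Longest palindromic substring: "bfbfb" with length 5

5


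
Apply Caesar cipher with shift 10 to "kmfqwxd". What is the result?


Caesar cipher: shift "kmfqwxd" by 10
  'k' (pos 10) + 10 = pos 20 = 'u'
  'm' (pos 12) + 10 = pos 22 = 'w'
  'f' (pos 5) + 10 = pos 15 = 'p'
  'q' (pos 16) + 10 = pos 0 = 'a'
  'w' (pos 22) + 10 = pos 6 = 'g'
  'x' (pos 23) + 10 = pos 7 = 'h'
  'd' (pos 3) + 10 = pos 13 = 'n'
Result: uwpaghn

uwpaghn


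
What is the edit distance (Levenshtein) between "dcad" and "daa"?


Computing edit distance: "dcad" -> "daa"
DP table:
           d    a    a
      0    1    2    3
  d   1    0    1    2
  c   2    1    1    2
  a   3    2    1    1
  d   4    3    2    2
Edit distance = dp[4][3] = 2

2


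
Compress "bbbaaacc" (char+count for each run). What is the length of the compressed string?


Input: bbbaaacc
Runs:
  'b' x 3 => "b3"
  'a' x 3 => "a3"
  'c' x 2 => "c2"
Compressed: "b3a3c2"
Compressed length: 6

6


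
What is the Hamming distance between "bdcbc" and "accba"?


Comparing "bdcbc" and "accba" position by position:
  Position 0: 'b' vs 'a' => differ
  Position 1: 'd' vs 'c' => differ
  Position 2: 'c' vs 'c' => same
  Position 3: 'b' vs 'b' => same
  Position 4: 'c' vs 'a' => differ
Total differences (Hamming distance): 3

3


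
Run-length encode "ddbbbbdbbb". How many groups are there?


Input: ddbbbbdbbb
Scanning for consecutive runs:
  Group 1: 'd' x 2 (positions 0-1)
  Group 2: 'b' x 4 (positions 2-5)
  Group 3: 'd' x 1 (positions 6-6)
  Group 4: 'b' x 3 (positions 7-9)
Total groups: 4

4
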